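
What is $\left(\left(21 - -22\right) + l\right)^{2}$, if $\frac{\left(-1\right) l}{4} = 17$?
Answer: $625$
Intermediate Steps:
$l = -68$ ($l = \left(-4\right) 17 = -68$)
$\left(\left(21 - -22\right) + l\right)^{2} = \left(\left(21 - -22\right) - 68\right)^{2} = \left(\left(21 + 22\right) - 68\right)^{2} = \left(43 - 68\right)^{2} = \left(-25\right)^{2} = 625$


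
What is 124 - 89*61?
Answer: -5305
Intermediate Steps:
124 - 89*61 = 124 - 5429 = -5305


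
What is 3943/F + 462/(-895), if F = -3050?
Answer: -987617/545950 ≈ -1.8090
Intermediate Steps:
3943/F + 462/(-895) = 3943/(-3050) + 462/(-895) = 3943*(-1/3050) + 462*(-1/895) = -3943/3050 - 462/895 = -987617/545950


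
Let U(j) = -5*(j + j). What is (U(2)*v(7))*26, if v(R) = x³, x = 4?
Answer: -33280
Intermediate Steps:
v(R) = 64 (v(R) = 4³ = 64)
U(j) = -10*j
(U(2)*v(7))*26 = (-10*2*64)*26 = -20*64*26 = -1280*26 = -33280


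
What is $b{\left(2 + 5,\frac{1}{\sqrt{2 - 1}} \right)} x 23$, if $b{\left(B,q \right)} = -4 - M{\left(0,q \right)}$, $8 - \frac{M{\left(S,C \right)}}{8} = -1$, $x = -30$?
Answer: $52440$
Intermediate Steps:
$M{\left(S,C \right)} = 72$ ($M{\left(S,C \right)} = 64 - -8 = 64 + 8 = 72$)
$b{\left(B,q \right)} = -76$ ($b{\left(B,q \right)} = -4 - 72 = -76$)
$b{\left(2 + 5,\frac{1}{\sqrt{2 - 1}} \right)} x 23 = \left(-76\right) \left(-30\right) 23 = 2280 \cdot 23 = 52440$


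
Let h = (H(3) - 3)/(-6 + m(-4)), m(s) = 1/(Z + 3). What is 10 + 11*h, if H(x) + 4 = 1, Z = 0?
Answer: 368/17 ≈ 21.647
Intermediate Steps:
H(x) = -3 (H(x) = -4 + 1 = -3)
m(s) = ⅓ (m(s) = 1/(0 + 3) = 1/3 = ⅓)
h = 18/17 (h = (-3 - 3)/(-6 + ⅓) = -6/(-17/3) = -6*(-3/17) = 18/17 ≈ 1.0588)
10 + 11*h = 10 + 11*(18/17) = 10 + 198/17 = 368/17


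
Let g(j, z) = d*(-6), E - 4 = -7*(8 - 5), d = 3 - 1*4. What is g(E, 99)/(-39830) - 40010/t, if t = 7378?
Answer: -56915806/10495205 ≈ -5.4230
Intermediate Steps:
d = -1 (d = 3 - 4 = -1)
E = -17 (E = 4 - 7*(8 - 5) = 4 - 7*3 = 4 - 21 = -17)
g(j, z) = 6 (g(j, z) = -1*(-6) = 6)
g(E, 99)/(-39830) - 40010/t = 6/(-39830) - 40010/7378 = 6*(-1/39830) - 40010*1/7378 = -3/19915 - 20005/3689 = -56915806/10495205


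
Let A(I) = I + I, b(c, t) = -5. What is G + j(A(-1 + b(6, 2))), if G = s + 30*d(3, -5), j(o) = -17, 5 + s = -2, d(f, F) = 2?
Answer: 36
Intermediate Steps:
s = -7 (s = -5 - 2 = -7)
A(I) = 2*I
G = 53 (G = -7 + 30*2 = -7 + 60 = 53)
G + j(A(-1 + b(6, 2))) = 53 - 17 = 36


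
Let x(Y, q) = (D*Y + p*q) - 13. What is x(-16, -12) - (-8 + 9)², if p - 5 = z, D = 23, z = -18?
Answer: -226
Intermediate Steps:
p = -13 (p = 5 - 18 = -13)
x(Y, q) = -13 - 13*q + 23*Y (x(Y, q) = (23*Y - 13*q) - 13 = (-13*q + 23*Y) - 13 = -13 - 13*q + 23*Y)
x(-16, -12) - (-8 + 9)² = (-13 - 13*(-12) + 23*(-16)) - (-8 + 9)² = (-13 + 156 - 368) - 1*1² = -225 - 1*1 = -225 - 1 = -226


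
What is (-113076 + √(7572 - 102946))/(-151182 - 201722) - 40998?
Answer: -3617061279/88226 - I*√95374/352904 ≈ -40998.0 - 0.0008751*I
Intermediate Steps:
(-113076 + √(7572 - 102946))/(-151182 - 201722) - 40998 = (-113076 + √(-95374))/(-352904) - 40998 = (-113076 + I*√95374)*(-1/352904) - 40998 = (28269/88226 - I*√95374/352904) - 40998 = -3617061279/88226 - I*√95374/352904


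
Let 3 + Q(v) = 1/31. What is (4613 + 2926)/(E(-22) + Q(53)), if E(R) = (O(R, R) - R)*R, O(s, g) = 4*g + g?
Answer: 233709/59924 ≈ 3.9001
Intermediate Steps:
O(s, g) = 5*g
Q(v) = -92/31 (Q(v) = -3 + 1/31 = -92/31)
E(R) = 4*R² (E(R) = (5*R - R)*R = (4*R)*R = 4*R²)
(4613 + 2926)/(E(-22) + Q(53)) = (4613 + 2926)/(4*(-22)² - 92/31) = 7539/(4*484 - 92/31) = 7539/(1936 - 92/31) = 7539/(59924/31) = 7539*(31/59924) = 233709/59924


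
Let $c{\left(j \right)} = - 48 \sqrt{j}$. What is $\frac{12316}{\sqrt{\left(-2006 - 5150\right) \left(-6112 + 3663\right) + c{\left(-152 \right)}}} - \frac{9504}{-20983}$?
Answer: $\frac{9504}{20983} + \frac{6158}{\sqrt{4381261 - 24 i \sqrt{38}}} \approx 3.3949 + 4.9672 \cdot 10^{-5} i$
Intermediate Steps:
$\frac{12316}{\sqrt{\left(-2006 - 5150\right) \left(-6112 + 3663\right) + c{\left(-152 \right)}}} - \frac{9504}{-20983} = \frac{12316}{\sqrt{\left(-2006 - 5150\right) \left(-6112 + 3663\right) - 48 \sqrt{-152}}} - \frac{9504}{-20983} = \frac{12316}{\sqrt{\left(-7156\right) \left(-2449\right) - 48 \cdot 2 i \sqrt{38}}} - - \frac{9504}{20983} = \frac{12316}{\sqrt{17525044 - 96 i \sqrt{38}}} + \frac{9504}{20983} = \frac{9504}{20983} + \frac{12316}{\sqrt{17525044 - 96 i \sqrt{38}}}$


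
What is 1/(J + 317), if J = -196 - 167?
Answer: -1/46 ≈ -0.021739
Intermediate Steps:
J = -363
1/(J + 317) = 1/(-363 + 317) = 1/(-46) = -1/46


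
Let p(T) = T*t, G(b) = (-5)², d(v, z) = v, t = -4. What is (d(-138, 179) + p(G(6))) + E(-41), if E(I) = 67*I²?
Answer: 112389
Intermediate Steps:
G(b) = 25
p(T) = -4*T (p(T) = T*(-4) = -4*T)
(d(-138, 179) + p(G(6))) + E(-41) = (-138 - 4*25) + 67*(-41)² = (-138 - 100) + 67*1681 = -238 + 112627 = 112389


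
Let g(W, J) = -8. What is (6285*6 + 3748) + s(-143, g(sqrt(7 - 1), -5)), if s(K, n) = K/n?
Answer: 331807/8 ≈ 41476.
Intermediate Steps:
(6285*6 + 3748) + s(-143, g(sqrt(7 - 1), -5)) = (6285*6 + 3748) - 143/(-8) = (37710 + 3748) - 143*(-1/8) = 41458 + 143/8 = 331807/8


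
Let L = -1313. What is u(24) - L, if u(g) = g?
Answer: 1337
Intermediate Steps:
u(24) - L = 24 - 1*(-1313) = 24 + 1313 = 1337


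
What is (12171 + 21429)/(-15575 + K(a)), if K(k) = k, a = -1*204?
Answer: -33600/15779 ≈ -2.1294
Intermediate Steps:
a = -204
(12171 + 21429)/(-15575 + K(a)) = (12171 + 21429)/(-15575 - 204) = 33600/(-15779) = 33600*(-1/15779) = -33600/15779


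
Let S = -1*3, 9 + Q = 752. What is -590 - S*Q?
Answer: 1639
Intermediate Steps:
Q = 743 (Q = -9 + 752 = 743)
S = -3
-590 - S*Q = -590 - (-3)*743 = -590 - 1*(-2229) = -590 + 2229 = 1639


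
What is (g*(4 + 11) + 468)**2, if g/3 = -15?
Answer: 42849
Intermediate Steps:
g = -45 (g = 3*(-15) = -45)
(g*(4 + 11) + 468)**2 = (-45*(4 + 11) + 468)**2 = (-45*15 + 468)**2 = (-675 + 468)**2 = (-207)**2 = 42849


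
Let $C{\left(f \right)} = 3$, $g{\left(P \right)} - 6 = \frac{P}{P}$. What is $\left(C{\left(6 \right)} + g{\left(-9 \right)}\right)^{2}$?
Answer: $100$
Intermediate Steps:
$g{\left(P \right)} = 7$ ($g{\left(P \right)} = 6 + \frac{P}{P} = 6 + 1 = 7$)
$\left(C{\left(6 \right)} + g{\left(-9 \right)}\right)^{2} = \left(3 + 7\right)^{2} = 10^{2} = 100$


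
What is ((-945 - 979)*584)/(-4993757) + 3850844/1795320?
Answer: 5311857364507/2241347954310 ≈ 2.3699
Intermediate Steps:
((-945 - 979)*584)/(-4993757) + 3850844/1795320 = -1924*584*(-1/4993757) + 3850844*(1/1795320) = -1123616*(-1/4993757) + 962711/448830 = 1123616/4993757 + 962711/448830 = 5311857364507/2241347954310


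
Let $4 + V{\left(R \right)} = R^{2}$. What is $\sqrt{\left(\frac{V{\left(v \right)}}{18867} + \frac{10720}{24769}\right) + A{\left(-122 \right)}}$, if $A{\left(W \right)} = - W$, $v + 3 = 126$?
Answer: $\frac{\sqrt{26912548368964423833}}{467316723} \approx 11.101$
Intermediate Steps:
$v = 123$ ($v = -3 + 126 = 123$)
$V{\left(R \right)} = -4 + R^{2}$
$\sqrt{\left(\frac{V{\left(v \right)}}{18867} + \frac{10720}{24769}\right) + A{\left(-122 \right)}} = \sqrt{\left(\frac{-4 + 123^{2}}{18867} + \frac{10720}{24769}\right) - -122} = \sqrt{\left(\left(-4 + 15129\right) \frac{1}{18867} + 10720 \cdot \frac{1}{24769}\right) + 122} = \sqrt{\left(15125 \cdot \frac{1}{18867} + \frac{10720}{24769}\right) + 122} = \sqrt{\left(\frac{15125}{18867} + \frac{10720}{24769}\right) + 122} = \sqrt{\frac{576885365}{467316723} + 122} = \sqrt{\frac{57589525571}{467316723}} = \frac{\sqrt{26912548368964423833}}{467316723}$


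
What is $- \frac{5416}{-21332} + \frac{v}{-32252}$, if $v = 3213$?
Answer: $\frac{26534279}{171999916} \approx 0.15427$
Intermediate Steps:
$- \frac{5416}{-21332} + \frac{v}{-32252} = - \frac{5416}{-21332} + \frac{3213}{-32252} = \left(-5416\right) \left(- \frac{1}{21332}\right) + 3213 \left(- \frac{1}{32252}\right) = \frac{1354}{5333} - \frac{3213}{32252} = \frac{26534279}{171999916}$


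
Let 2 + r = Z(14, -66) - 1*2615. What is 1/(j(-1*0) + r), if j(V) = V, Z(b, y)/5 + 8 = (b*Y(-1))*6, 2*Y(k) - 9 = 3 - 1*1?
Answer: -1/347 ≈ -0.0028818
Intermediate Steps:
Y(k) = 11/2 (Y(k) = 9/2 + (3 - 1*1)/2 = 9/2 + (3 - 1)/2 = 9/2 + (½)*2 = 9/2 + 1 = 11/2)
Z(b, y) = -40 + 165*b (Z(b, y) = -40 + 5*((b*(11/2))*6) = -40 + 5*((11*b/2)*6) = -40 + 5*(33*b) = -40 + 165*b)
r = -347 (r = -2 + ((-40 + 165*14) - 1*2615) = -2 + ((-40 + 2310) - 2615) = -2 + (2270 - 2615) = -2 - 345 = -347)
1/(j(-1*0) + r) = 1/(-1*0 - 347) = 1/(0 - 347) = 1/(-347) = -1/347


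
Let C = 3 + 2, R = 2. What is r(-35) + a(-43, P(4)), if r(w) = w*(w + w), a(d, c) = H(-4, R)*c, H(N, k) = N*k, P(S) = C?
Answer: 2410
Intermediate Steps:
C = 5
P(S) = 5
a(d, c) = -8*c (a(d, c) = (-4*2)*c = -8*c)
r(w) = 2*w**2 (r(w) = w*(2*w) = 2*w**2)
r(-35) + a(-43, P(4)) = 2*(-35)**2 - 8*5 = 2*1225 - 40 = 2450 - 40 = 2410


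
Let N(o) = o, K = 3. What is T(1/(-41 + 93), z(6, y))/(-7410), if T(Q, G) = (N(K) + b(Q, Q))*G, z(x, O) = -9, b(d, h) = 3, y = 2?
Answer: 9/1235 ≈ 0.0072875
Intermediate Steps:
T(Q, G) = 6*G (T(Q, G) = (3 + 3)*G = 6*G)
T(1/(-41 + 93), z(6, y))/(-7410) = (6*(-9))/(-7410) = -54*(-1/7410) = 9/1235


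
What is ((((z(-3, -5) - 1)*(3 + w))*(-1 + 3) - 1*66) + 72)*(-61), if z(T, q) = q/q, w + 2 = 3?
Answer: -366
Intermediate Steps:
w = 1 (w = -2 + 3 = 1)
z(T, q) = 1
((((z(-3, -5) - 1)*(3 + w))*(-1 + 3) - 1*66) + 72)*(-61) = ((((1 - 1)*(3 + 1))*(-1 + 3) - 1*66) + 72)*(-61) = (((0*4)*2 - 66) + 72)*(-61) = ((0*2 - 66) + 72)*(-61) = ((0 - 66) + 72)*(-61) = (-66 + 72)*(-61) = 6*(-61) = -366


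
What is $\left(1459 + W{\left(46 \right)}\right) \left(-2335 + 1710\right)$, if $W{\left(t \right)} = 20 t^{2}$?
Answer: $-27361875$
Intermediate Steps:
$\left(1459 + W{\left(46 \right)}\right) \left(-2335 + 1710\right) = \left(1459 + 20 \cdot 46^{2}\right) \left(-2335 + 1710\right) = \left(1459 + 20 \cdot 2116\right) \left(-625\right) = \left(1459 + 42320\right) \left(-625\right) = 43779 \left(-625\right) = -27361875$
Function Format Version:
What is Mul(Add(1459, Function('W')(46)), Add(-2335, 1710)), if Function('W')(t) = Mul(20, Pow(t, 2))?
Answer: -27361875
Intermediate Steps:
Mul(Add(1459, Function('W')(46)), Add(-2335, 1710)) = Mul(Add(1459, Mul(20, Pow(46, 2))), Add(-2335, 1710)) = Mul(Add(1459, Mul(20, 2116)), -625) = Mul(Add(1459, 42320), -625) = Mul(43779, -625) = -27361875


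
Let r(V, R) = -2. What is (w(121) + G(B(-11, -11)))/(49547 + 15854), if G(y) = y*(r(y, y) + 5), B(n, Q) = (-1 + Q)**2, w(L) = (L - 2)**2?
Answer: 14593/65401 ≈ 0.22313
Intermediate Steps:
w(L) = (-2 + L)**2
G(y) = 3*y (G(y) = y*(-2 + 5) = y*3 = 3*y)
(w(121) + G(B(-11, -11)))/(49547 + 15854) = ((-2 + 121)**2 + 3*(-1 - 11)**2)/(49547 + 15854) = (119**2 + 3*(-12)**2)/65401 = (14161 + 3*144)*(1/65401) = (14161 + 432)*(1/65401) = 14593*(1/65401) = 14593/65401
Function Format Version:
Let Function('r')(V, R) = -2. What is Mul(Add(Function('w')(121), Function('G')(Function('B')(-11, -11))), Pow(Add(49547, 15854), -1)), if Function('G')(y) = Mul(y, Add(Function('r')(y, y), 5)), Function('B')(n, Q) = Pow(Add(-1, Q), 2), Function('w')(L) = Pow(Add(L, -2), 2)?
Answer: Rational(14593, 65401) ≈ 0.22313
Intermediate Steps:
Function('w')(L) = Pow(Add(-2, L), 2)
Function('G')(y) = Mul(3, y) (Function('G')(y) = Mul(y, Add(-2, 5)) = Mul(y, 3) = Mul(3, y))
Mul(Add(Function('w')(121), Function('G')(Function('B')(-11, -11))), Pow(Add(49547, 15854), -1)) = Mul(Add(Pow(Add(-2, 121), 2), Mul(3, Pow(Add(-1, -11), 2))), Pow(Add(49547, 15854), -1)) = Mul(Add(Pow(119, 2), Mul(3, Pow(-12, 2))), Pow(65401, -1)) = Mul(Add(14161, Mul(3, 144)), Rational(1, 65401)) = Mul(Add(14161, 432), Rational(1, 65401)) = Mul(14593, Rational(1, 65401)) = Rational(14593, 65401)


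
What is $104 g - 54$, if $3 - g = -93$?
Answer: $9930$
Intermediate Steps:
$g = 96$ ($g = 3 - -93 = 3 + 93 = 96$)
$104 g - 54 = 104 \cdot 96 - 54 = 9984 - 54 = 9930$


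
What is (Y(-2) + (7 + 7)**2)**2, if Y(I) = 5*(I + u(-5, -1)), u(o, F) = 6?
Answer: 46656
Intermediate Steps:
Y(I) = 30 + 5*I (Y(I) = 5*(I + 6) = 5*(6 + I) = 30 + 5*I)
(Y(-2) + (7 + 7)**2)**2 = ((30 + 5*(-2)) + (7 + 7)**2)**2 = ((30 - 10) + 14**2)**2 = (20 + 196)**2 = 216**2 = 46656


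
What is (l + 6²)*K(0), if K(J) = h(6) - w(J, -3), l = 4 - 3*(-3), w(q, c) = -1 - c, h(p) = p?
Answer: 196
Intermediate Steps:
l = 13 (l = 4 + 9 = 13)
K(J) = 4 (K(J) = 6 - (-1 - 1*(-3)) = 6 - (-1 + 3) = 6 - 1*2 = 6 - 2 = 4)
(l + 6²)*K(0) = (13 + 6²)*4 = (13 + 36)*4 = 49*4 = 196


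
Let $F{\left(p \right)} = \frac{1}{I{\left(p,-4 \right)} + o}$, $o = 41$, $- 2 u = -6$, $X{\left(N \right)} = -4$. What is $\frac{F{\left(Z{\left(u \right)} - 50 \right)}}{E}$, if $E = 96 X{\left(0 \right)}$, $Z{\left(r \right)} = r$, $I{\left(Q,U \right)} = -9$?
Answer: $- \frac{1}{12288} \approx -8.138 \cdot 10^{-5}$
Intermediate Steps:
$u = 3$ ($u = \left(- \frac{1}{2}\right) \left(-6\right) = 3$)
$E = -384$ ($E = 96 \left(-4\right) = -384$)
$F{\left(p \right)} = \frac{1}{32}$ ($F{\left(p \right)} = \frac{1}{-9 + 41} = \frac{1}{32}$)
$\frac{F{\left(Z{\left(u \right)} - 50 \right)}}{E} = \frac{1}{32 \left(-384\right)} = \frac{1}{32} \left(- \frac{1}{384}\right) = - \frac{1}{12288}$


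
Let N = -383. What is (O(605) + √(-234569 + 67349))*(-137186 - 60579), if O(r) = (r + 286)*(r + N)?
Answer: -39118312530 - 1186590*I*√4645 ≈ -3.9118e+10 - 8.0871e+7*I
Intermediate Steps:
O(r) = (-383 + r)*(286 + r) (O(r) = (r + 286)*(r - 383) = (286 + r)*(-383 + r) = (-383 + r)*(286 + r))
(O(605) + √(-234569 + 67349))*(-137186 - 60579) = ((-109538 + 605² - 97*605) + √(-234569 + 67349))*(-137186 - 60579) = ((-109538 + 366025 - 58685) + √(-167220))*(-197765) = (197802 + 6*I*√4645)*(-197765) = -39118312530 - 1186590*I*√4645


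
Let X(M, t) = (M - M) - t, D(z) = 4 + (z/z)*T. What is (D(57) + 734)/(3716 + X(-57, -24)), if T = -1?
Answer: 67/340 ≈ 0.19706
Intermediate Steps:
D(z) = 3 (D(z) = 4 + (z/z)*(-1) = 4 + 1*(-1) = 4 - 1 = 3)
X(M, t) = -t (X(M, t) = 0 - t = -t)
(D(57) + 734)/(3716 + X(-57, -24)) = (3 + 734)/(3716 - 1*(-24)) = 737/(3716 + 24) = 737/3740 = 737*(1/3740) = 67/340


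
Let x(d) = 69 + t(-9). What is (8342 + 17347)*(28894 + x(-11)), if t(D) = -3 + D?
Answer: 743722239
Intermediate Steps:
x(d) = 57 (x(d) = 69 + (-3 - 9) = 69 - 12 = 57)
(8342 + 17347)*(28894 + x(-11)) = (8342 + 17347)*(28894 + 57) = 25689*28951 = 743722239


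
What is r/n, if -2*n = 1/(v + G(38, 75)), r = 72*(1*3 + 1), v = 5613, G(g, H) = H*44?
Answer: -5133888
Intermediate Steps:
G(g, H) = 44*H
r = 288 (r = 72*(3 + 1) = 72*4 = 288)
n = -1/17826 (n = -1/(2*(5613 + 44*75)) = -1/(2*(5613 + 3300)) = -½/8913 = -½*1/8913 = -1/17826 ≈ -5.6098e-5)
r/n = 288/(-1/17826) = 288*(-17826) = -5133888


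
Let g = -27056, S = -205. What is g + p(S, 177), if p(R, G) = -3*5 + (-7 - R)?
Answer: -26873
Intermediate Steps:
p(R, G) = -22 - R (p(R, G) = -15 + (-7 - R) = -22 - R)
g + p(S, 177) = -27056 + (-22 - 1*(-205)) = -27056 + (-22 + 205) = -27056 + 183 = -26873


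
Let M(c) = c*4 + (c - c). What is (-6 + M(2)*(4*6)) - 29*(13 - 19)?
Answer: 360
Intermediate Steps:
M(c) = 4*c (M(c) = 4*c + 0 = 4*c)
(-6 + M(2)*(4*6)) - 29*(13 - 19) = (-6 + (4*2)*(4*6)) - 29*(13 - 19) = (-6 + 8*24) - 29*(-6) = (-6 + 192) + 174 = 186 + 174 = 360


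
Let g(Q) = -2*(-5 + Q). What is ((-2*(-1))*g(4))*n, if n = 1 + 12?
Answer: 52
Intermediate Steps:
n = 13
g(Q) = 10 - 2*Q
((-2*(-1))*g(4))*n = ((-2*(-1))*(10 - 2*4))*13 = (2*(10 - 8))*13 = (2*2)*13 = 4*13 = 52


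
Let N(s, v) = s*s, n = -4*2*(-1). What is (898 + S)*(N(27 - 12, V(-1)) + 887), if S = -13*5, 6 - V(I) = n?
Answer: 926296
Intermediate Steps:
n = 8 (n = -8*(-1) = 8)
V(I) = -2 (V(I) = 6 - 1*8 = 6 - 8 = -2)
S = -65
N(s, v) = s**2
(898 + S)*(N(27 - 12, V(-1)) + 887) = (898 - 65)*((27 - 12)**2 + 887) = 833*(15**2 + 887) = 833*(225 + 887) = 833*1112 = 926296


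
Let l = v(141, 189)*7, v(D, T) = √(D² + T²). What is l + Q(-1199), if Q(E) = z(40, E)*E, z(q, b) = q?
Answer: -47960 + 21*√6178 ≈ -46309.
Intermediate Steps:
Q(E) = 40*E
l = 21*√6178 (l = √(141² + 189²)*7 = √(19881 + 35721)*7 = √55602*7 = (3*√6178)*7 = 21*√6178 ≈ 1650.6)
l + Q(-1199) = 21*√6178 + 40*(-1199) = 21*√6178 - 47960 = -47960 + 21*√6178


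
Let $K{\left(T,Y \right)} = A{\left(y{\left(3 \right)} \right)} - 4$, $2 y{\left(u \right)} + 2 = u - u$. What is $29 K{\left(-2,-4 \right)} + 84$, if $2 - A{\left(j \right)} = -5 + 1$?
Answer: $142$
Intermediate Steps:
$y{\left(u \right)} = -1$ ($y{\left(u \right)} = -1 + \frac{u - u}{2} = -1 + \frac{1}{2} \cdot 0 = -1 + 0 = -1$)
$A{\left(j \right)} = 6$ ($A{\left(j \right)} = 2 - \left(-5 + 1\right) = 2 - -4 = 2 + 4 = 6$)
$K{\left(T,Y \right)} = 2$ ($K{\left(T,Y \right)} = 6 - 4 = 2$)
$29 K{\left(-2,-4 \right)} + 84 = 29 \cdot 2 + 84 = 58 + 84 = 142$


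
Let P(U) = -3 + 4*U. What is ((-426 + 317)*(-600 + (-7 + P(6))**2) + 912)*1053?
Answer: 47330244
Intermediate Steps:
((-426 + 317)*(-600 + (-7 + P(6))**2) + 912)*1053 = ((-426 + 317)*(-600 + (-7 + (-3 + 4*6))**2) + 912)*1053 = (-109*(-600 + (-7 + (-3 + 24))**2) + 912)*1053 = (-109*(-600 + (-7 + 21)**2) + 912)*1053 = (-109*(-600 + 14**2) + 912)*1053 = (-109*(-600 + 196) + 912)*1053 = (-109*(-404) + 912)*1053 = (44036 + 912)*1053 = 44948*1053 = 47330244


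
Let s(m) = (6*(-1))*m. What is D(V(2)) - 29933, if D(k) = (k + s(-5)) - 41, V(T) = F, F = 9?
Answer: -29935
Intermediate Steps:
s(m) = -6*m
V(T) = 9
D(k) = -11 + k (D(k) = (k - 6*(-5)) - 41 = (k + 30) - 41 = (30 + k) - 41 = -11 + k)
D(V(2)) - 29933 = (-11 + 9) - 29933 = -2 - 29933 = -29935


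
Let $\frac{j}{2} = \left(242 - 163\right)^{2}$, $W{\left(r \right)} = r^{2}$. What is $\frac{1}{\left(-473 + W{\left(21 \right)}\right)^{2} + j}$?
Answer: $\frac{1}{13506} \approx 7.4041 \cdot 10^{-5}$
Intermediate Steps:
$j = 12482$ ($j = 2 \left(242 - 163\right)^{2} = 2 \cdot 79^{2} = 2 \cdot 6241 = 12482$)
$\frac{1}{\left(-473 + W{\left(21 \right)}\right)^{2} + j} = \frac{1}{\left(-473 + 21^{2}\right)^{2} + 12482} = \frac{1}{\left(-473 + 441\right)^{2} + 12482} = \frac{1}{\left(-32\right)^{2} + 12482} = \frac{1}{1024 + 12482} = \frac{1}{13506}$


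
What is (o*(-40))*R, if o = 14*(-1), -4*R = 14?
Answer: -1960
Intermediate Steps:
R = -7/2 (R = -¼*14 = -7/2 ≈ -3.5000)
o = -14
(o*(-40))*R = -14*(-40)*(-7/2) = 560*(-7/2) = -1960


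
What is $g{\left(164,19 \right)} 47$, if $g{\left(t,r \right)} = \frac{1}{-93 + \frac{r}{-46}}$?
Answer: $- \frac{2162}{4297} \approx -0.50314$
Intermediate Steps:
$g{\left(t,r \right)} = \frac{1}{-93 - \frac{r}{46}}$ ($g{\left(t,r \right)} = \frac{1}{-93 + r \left(- \frac{1}{46}\right)} = \frac{1}{-93 - \frac{r}{46}}$)
$g{\left(164,19 \right)} 47 = - \frac{46}{4278 + 19} \cdot 47 = - \frac{46}{4297} \cdot 47 = \left(-46\right) \frac{1}{4297} \cdot 47 = \left(- \frac{46}{4297}\right) 47 = - \frac{2162}{4297}$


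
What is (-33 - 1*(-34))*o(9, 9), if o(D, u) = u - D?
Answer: 0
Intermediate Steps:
(-33 - 1*(-34))*o(9, 9) = (-33 - 1*(-34))*(9 - 1*9) = (-33 + 34)*(9 - 9) = 1*0 = 0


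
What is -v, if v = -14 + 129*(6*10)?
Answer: -7726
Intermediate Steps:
v = 7726 (v = -14 + 129*60 = -14 + 7740 = 7726)
-v = -1*7726 = -7726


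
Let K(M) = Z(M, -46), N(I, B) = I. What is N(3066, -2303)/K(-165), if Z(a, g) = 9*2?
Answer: 511/3 ≈ 170.33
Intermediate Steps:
Z(a, g) = 18
K(M) = 18
N(3066, -2303)/K(-165) = 3066/18 = 3066*(1/18) = 511/3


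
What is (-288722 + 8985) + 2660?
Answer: -277077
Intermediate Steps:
(-288722 + 8985) + 2660 = -279737 + 2660 = -277077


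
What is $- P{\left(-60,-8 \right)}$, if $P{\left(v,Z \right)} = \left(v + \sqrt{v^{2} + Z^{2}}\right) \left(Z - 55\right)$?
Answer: $-3780 + 252 \sqrt{229} \approx 33.452$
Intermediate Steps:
$P{\left(v,Z \right)} = \left(-55 + Z\right) \left(v + \sqrt{Z^{2} + v^{2}}\right)$ ($P{\left(v,Z \right)} = \left(v + \sqrt{Z^{2} + v^{2}}\right) \left(-55 + Z\right) = \left(-55 + Z\right) \left(v + \sqrt{Z^{2} + v^{2}}\right)$)
$- P{\left(-60,-8 \right)} = - (\left(-55\right) \left(-60\right) - 55 \sqrt{\left(-8\right)^{2} + \left(-60\right)^{2}} - -480 - 8 \sqrt{\left(-8\right)^{2} + \left(-60\right)^{2}}) = - (3300 - 55 \sqrt{64 + 3600} + 480 - 8 \sqrt{64 + 3600}) = - (3300 - 55 \sqrt{3664} + 480 - 8 \sqrt{3664}) = - (3300 - 55 \cdot 4 \sqrt{229} + 480 - 8 \cdot 4 \sqrt{229}) = - (3300 - 220 \sqrt{229} + 480 - 32 \sqrt{229}) = - (3780 - 252 \sqrt{229}) = -3780 + 252 \sqrt{229}$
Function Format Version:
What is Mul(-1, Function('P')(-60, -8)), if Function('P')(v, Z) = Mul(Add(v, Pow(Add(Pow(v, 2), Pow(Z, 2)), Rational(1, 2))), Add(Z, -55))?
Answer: Add(-3780, Mul(252, Pow(229, Rational(1, 2)))) ≈ 33.452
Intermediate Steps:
Function('P')(v, Z) = Mul(Add(-55, Z), Add(v, Pow(Add(Pow(Z, 2), Pow(v, 2)), Rational(1, 2)))) (Function('P')(v, Z) = Mul(Add(v, Pow(Add(Pow(Z, 2), Pow(v, 2)), Rational(1, 2))), Add(-55, Z)) = Mul(Add(-55, Z), Add(v, Pow(Add(Pow(Z, 2), Pow(v, 2)), Rational(1, 2)))))
Mul(-1, Function('P')(-60, -8)) = Mul(-1, Add(Mul(-55, -60), Mul(-55, Pow(Add(Pow(-8, 2), Pow(-60, 2)), Rational(1, 2))), Mul(-8, -60), Mul(-8, Pow(Add(Pow(-8, 2), Pow(-60, 2)), Rational(1, 2))))) = Mul(-1, Add(3300, Mul(-55, Pow(Add(64, 3600), Rational(1, 2))), 480, Mul(-8, Pow(Add(64, 3600), Rational(1, 2))))) = Mul(-1, Add(3300, Mul(-55, Pow(3664, Rational(1, 2))), 480, Mul(-8, Pow(3664, Rational(1, 2))))) = Mul(-1, Add(3300, Mul(-55, Mul(4, Pow(229, Rational(1, 2)))), 480, Mul(-8, Mul(4, Pow(229, Rational(1, 2)))))) = Mul(-1, Add(3300, Mul(-220, Pow(229, Rational(1, 2))), 480, Mul(-32, Pow(229, Rational(1, 2))))) = Mul(-1, Add(3780, Mul(-252, Pow(229, Rational(1, 2))))) = Add(-3780, Mul(252, Pow(229, Rational(1, 2))))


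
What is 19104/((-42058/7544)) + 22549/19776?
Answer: -1424590072567/415869504 ≈ -3425.6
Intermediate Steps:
19104/((-42058/7544)) + 22549/19776 = 19104/((-42058*1/7544)) + 22549*(1/19776) = 19104/(-21029/3772) + 22549/19776 = 19104*(-3772/21029) + 22549/19776 = -72060288/21029 + 22549/19776 = -1424590072567/415869504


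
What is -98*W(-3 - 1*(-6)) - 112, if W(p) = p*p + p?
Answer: -1288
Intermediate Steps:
W(p) = p + p² (W(p) = p² + p = p + p²)
-98*W(-3 - 1*(-6)) - 112 = -98*(-3 - 1*(-6))*(1 + (-3 - 1*(-6))) - 112 = -98*(-3 + 6)*(1 + (-3 + 6)) - 112 = -294*(1 + 3) - 112 = -294*4 - 112 = -98*12 - 112 = -1176 - 112 = -1288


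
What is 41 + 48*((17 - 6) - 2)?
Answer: 473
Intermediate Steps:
41 + 48*((17 - 6) - 2) = 41 + 48*(11 - 2) = 41 + 48*9 = 41 + 432 = 473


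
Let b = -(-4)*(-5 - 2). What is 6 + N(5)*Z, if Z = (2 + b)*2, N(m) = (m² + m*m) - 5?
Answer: -2334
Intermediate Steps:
b = -28 (b = -(-4)*(-7) = -1*28 = -28)
N(m) = -5 + 2*m² (N(m) = (m² + m²) - 5 = 2*m² - 5 = -5 + 2*m²)
Z = -52 (Z = (2 - 28)*2 = -26*2 = -52)
6 + N(5)*Z = 6 + (-5 + 2*5²)*(-52) = 6 + (-5 + 2*25)*(-52) = 6 + (-5 + 50)*(-52) = 6 + 45*(-52) = 6 - 2340 = -2334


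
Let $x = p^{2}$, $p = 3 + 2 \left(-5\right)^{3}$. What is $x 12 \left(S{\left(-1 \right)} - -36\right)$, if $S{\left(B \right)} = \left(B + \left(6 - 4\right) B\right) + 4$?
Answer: $27087996$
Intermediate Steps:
$S{\left(B \right)} = 4 + 3 B$ ($S{\left(B \right)} = \left(B + 2 B\right) + 4 = 3 B + 4 = 4 + 3 B$)
$p = -247$ ($p = 3 + 2 \left(-125\right) = 3 - 250 = -247$)
$x = 61009$ ($x = \left(-247\right)^{2} = 61009$)
$x 12 \left(S{\left(-1 \right)} - -36\right) = 61009 \cdot 12 \left(\left(4 + 3 \left(-1\right)\right) - -36\right) = 732108 \left(\left(4 - 3\right) + 36\right) = 732108 \left(1 + 36\right) = 732108 \cdot 37 = 27087996$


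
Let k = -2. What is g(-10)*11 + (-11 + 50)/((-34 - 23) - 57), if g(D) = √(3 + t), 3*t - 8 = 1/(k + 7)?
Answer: -13/38 + 11*√1290/15 ≈ 25.997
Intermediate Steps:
t = 41/15 (t = 8/3 + 1/(3*(-2 + 7)) = 8/3 + (⅓)/5 = 8/3 + (⅓)*(⅕) = 8/3 + 1/15 = 41/15 ≈ 2.7333)
g(D) = √1290/15 (g(D) = √(3 + 41/15) = √(86/15) = √1290/15)
g(-10)*11 + (-11 + 50)/((-34 - 23) - 57) = (√1290/15)*11 + (-11 + 50)/((-34 - 23) - 57) = 11*√1290/15 + 39/(-57 - 57) = 11*√1290/15 + 39/(-114) = 11*√1290/15 + 39*(-1/114) = 11*√1290/15 - 13/38 = -13/38 + 11*√1290/15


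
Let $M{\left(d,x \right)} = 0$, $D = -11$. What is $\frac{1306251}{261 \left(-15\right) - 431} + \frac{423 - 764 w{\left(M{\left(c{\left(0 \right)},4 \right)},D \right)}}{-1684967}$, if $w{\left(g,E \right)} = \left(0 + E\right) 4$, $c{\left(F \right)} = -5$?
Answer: $- \frac{2201137762211}{7322866582} \approx -300.58$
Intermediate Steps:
$w{\left(g,E \right)} = 4 E$ ($w{\left(g,E \right)} = E 4 = 4 E$)
$\frac{1306251}{261 \left(-15\right) - 431} + \frac{423 - 764 w{\left(M{\left(c{\left(0 \right)},4 \right)},D \right)}}{-1684967} = \frac{1306251}{261 \left(-15\right) - 431} + \frac{423 - 764 \cdot 4 \left(-11\right)}{-1684967} = \frac{1306251}{-3915 - 431} + \left(423 - -33616\right) \left(- \frac{1}{1684967}\right) = \frac{1306251}{-4346} + \left(423 + 33616\right) \left(- \frac{1}{1684967}\right) = 1306251 \left(- \frac{1}{4346}\right) + 34039 \left(- \frac{1}{1684967}\right) = - \frac{1306251}{4346} - \frac{34039}{1684967} = - \frac{2201137762211}{7322866582}$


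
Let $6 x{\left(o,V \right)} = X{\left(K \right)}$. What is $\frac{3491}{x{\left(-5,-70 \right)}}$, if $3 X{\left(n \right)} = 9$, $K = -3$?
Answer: $6982$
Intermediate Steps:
$X{\left(n \right)} = 3$ ($X{\left(n \right)} = \frac{1}{3} \cdot 9 = 3$)
$x{\left(o,V \right)} = \frac{1}{2}$ ($x{\left(o,V \right)} = \frac{1}{6} \cdot 3 = \frac{1}{2}$)
$\frac{3491}{x{\left(-5,-70 \right)}} = 3491 \frac{1}{\frac{1}{2}} = 3491 \cdot 2 = 6982$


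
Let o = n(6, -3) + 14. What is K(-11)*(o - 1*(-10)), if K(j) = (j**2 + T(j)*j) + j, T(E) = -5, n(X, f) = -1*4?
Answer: 3300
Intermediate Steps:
n(X, f) = -4
K(j) = j**2 - 4*j (K(j) = (j**2 - 5*j) + j = j**2 - 4*j)
o = 10 (o = -4 + 14 = 10)
K(-11)*(o - 1*(-10)) = (-11*(-4 - 11))*(10 - 1*(-10)) = (-11*(-15))*(10 + 10) = 165*20 = 3300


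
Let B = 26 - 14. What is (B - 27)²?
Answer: 225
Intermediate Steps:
B = 12
(B - 27)² = (12 - 27)² = (-15)² = 225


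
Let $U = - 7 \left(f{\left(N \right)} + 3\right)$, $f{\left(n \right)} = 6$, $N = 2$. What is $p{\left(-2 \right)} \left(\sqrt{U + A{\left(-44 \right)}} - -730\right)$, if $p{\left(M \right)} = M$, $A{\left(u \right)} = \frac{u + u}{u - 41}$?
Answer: $-1460 - \frac{2 i \sqrt{447695}}{85} \approx -1460.0 - 15.744 i$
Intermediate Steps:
$A{\left(u \right)} = \frac{2 u}{-41 + u}$
$U = -63$ ($U = - 7 \left(6 + 3\right) = \left(-7\right) 9 = -63$)
$p{\left(-2 \right)} \left(\sqrt{U + A{\left(-44 \right)}} - -730\right) = - 2 \left(\sqrt{-63 + 2 \left(-44\right) \frac{1}{-41 - 44}} - -730\right) = - 2 \left(\sqrt{-63 + 2 \left(-44\right) \frac{1}{-85}} + 730\right) = - 2 \left(\sqrt{-63 + 2 \left(-44\right) \left(- \frac{1}{85}\right)} + 730\right) = - 2 \left(\sqrt{-63 + \frac{88}{85}} + 730\right) = - 2 \left(\sqrt{- \frac{5267}{85}} + 730\right) = - 2 \left(\frac{i \sqrt{447695}}{85} + 730\right) = - 2 \left(730 + \frac{i \sqrt{447695}}{85}\right) = -1460 - \frac{2 i \sqrt{447695}}{85}$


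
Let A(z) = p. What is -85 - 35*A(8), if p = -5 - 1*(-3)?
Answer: -15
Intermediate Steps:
p = -2 (p = -5 + 3 = -2)
A(z) = -2
-85 - 35*A(8) = -85 - 35*(-2) = -85 + 70 = -15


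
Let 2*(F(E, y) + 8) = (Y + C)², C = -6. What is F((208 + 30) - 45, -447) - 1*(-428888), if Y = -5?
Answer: 857881/2 ≈ 4.2894e+5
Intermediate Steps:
F(E, y) = 105/2 (F(E, y) = -8 + (-5 - 6)²/2 = -8 + (½)*(-11)² = -8 + (½)*121 = -8 + 121/2 = 105/2)
F((208 + 30) - 45, -447) - 1*(-428888) = 105/2 - 1*(-428888) = 105/2 + 428888 = 857881/2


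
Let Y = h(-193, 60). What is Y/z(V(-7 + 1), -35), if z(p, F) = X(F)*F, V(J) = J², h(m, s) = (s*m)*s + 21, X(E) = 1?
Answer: 694779/35 ≈ 19851.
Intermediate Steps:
h(m, s) = 21 + m*s² (h(m, s) = (m*s)*s + 21 = m*s² + 21 = 21 + m*s²)
Y = -694779 (Y = 21 - 193*60² = 21 - 193*3600 = 21 - 694800 = -694779)
z(p, F) = F (z(p, F) = 1*F = F)
Y/z(V(-7 + 1), -35) = -694779/(-35) = -694779*(-1/35) = 694779/35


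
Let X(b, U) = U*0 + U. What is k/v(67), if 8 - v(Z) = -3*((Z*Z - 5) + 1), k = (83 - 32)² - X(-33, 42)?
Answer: 2559/13463 ≈ 0.19008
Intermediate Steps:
X(b, U) = U (X(b, U) = 0 + U = U)
k = 2559 (k = (83 - 32)² - 1*42 = 51² - 42 = 2601 - 42 = 2559)
v(Z) = -4 + 3*Z² (v(Z) = 8 - (-3)*((Z*Z - 5) + 1) = 8 - (-3)*((Z² - 5) + 1) = 8 - (-3)*((-5 + Z²) + 1) = 8 - (-3)*(-4 + Z²) = 8 - (12 - 3*Z²) = 8 + (-12 + 3*Z²) = -4 + 3*Z²)
k/v(67) = 2559/(-4 + 3*67²) = 2559/(-4 + 3*4489) = 2559/(-4 + 13467) = 2559/13463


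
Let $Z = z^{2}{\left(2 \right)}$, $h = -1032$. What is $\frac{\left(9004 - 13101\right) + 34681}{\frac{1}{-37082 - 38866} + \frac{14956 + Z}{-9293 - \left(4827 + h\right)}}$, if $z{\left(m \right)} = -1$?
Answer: $- \frac{7600180763904}{283991831} \approx -26762.0$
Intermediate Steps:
$Z = 1$ ($Z = \left(-1\right)^{2} = 1$)
$\frac{\left(9004 - 13101\right) + 34681}{\frac{1}{-37082 - 38866} + \frac{14956 + Z}{-9293 - \left(4827 + h\right)}} = \frac{\left(9004 - 13101\right) + 34681}{\frac{1}{-37082 - 38866} + \frac{14956 + 1}{-9293 - 3795}} = \frac{-4097 + 34681}{\frac{1}{-75948} + \frac{14957}{-9293 + \left(-4827 + 1032\right)}} = \frac{30584}{- \frac{1}{75948} + \frac{14957}{-9293 - 3795}} = \frac{30584}{- \frac{1}{75948} + \frac{14957}{-13088}} = \frac{30584}{- \frac{1}{75948} + 14957 \left(- \frac{1}{13088}\right)} = \frac{30584}{- \frac{1}{75948} - \frac{14957}{13088}} = \frac{30584}{- \frac{283991831}{248501856}} = 30584 \left(- \frac{248501856}{283991831}\right) = - \frac{7600180763904}{283991831}$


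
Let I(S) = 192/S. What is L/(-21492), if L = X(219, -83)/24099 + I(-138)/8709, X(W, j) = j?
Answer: 1932961/11527349762484 ≈ 1.6768e-7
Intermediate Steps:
L = -1932961/536355377 (L = -83/24099 + (192/(-138))/8709 = -83*1/24099 + (192*(-1/138))*(1/8709) = -83/24099 - 32/23*1/8709 = -83/24099 - 32/200307 = -1932961/536355377 ≈ -0.0036039)
L/(-21492) = -1932961/536355377/(-21492) = -1932961/536355377*(-1/21492) = 1932961/11527349762484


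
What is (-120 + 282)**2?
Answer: 26244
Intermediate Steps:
(-120 + 282)**2 = 162**2 = 26244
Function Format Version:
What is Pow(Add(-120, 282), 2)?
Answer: 26244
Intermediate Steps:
Pow(Add(-120, 282), 2) = Pow(162, 2) = 26244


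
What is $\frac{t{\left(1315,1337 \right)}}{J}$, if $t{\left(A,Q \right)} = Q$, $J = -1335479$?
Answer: $- \frac{1337}{1335479} \approx -0.0010011$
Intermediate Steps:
$\frac{t{\left(1315,1337 \right)}}{J} = \frac{1337}{-1335479} = 1337 \left(- \frac{1}{1335479}\right) = - \frac{1337}{1335479}$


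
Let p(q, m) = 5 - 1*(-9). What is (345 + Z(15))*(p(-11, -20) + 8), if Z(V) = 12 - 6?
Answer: 7722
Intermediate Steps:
Z(V) = 6
p(q, m) = 14 (p(q, m) = 5 + 9 = 14)
(345 + Z(15))*(p(-11, -20) + 8) = (345 + 6)*(14 + 8) = 351*22 = 7722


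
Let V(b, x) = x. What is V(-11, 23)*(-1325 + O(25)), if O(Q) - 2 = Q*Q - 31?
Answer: -16767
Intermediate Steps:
O(Q) = -29 + Q**2 (O(Q) = 2 + (Q*Q - 31) = 2 + (Q**2 - 31) = 2 + (-31 + Q**2) = -29 + Q**2)
V(-11, 23)*(-1325 + O(25)) = 23*(-1325 + (-29 + 25**2)) = 23*(-1325 + (-29 + 625)) = 23*(-1325 + 596) = 23*(-729) = -16767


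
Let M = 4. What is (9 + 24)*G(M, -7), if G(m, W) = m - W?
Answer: 363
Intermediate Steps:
(9 + 24)*G(M, -7) = (9 + 24)*(4 - 1*(-7)) = 33*(4 + 7) = 33*11 = 363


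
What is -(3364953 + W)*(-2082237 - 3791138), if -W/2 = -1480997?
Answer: 37160532336125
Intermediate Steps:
W = 2961994 (W = -2*(-1480997) = 2961994)
-(3364953 + W)*(-2082237 - 3791138) = -(3364953 + 2961994)*(-2082237 - 3791138) = -6326947*(-5873375) = -1*(-37160532336125) = 37160532336125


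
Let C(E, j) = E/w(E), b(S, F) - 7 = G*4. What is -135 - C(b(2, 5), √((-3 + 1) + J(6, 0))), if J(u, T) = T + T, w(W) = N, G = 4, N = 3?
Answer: -428/3 ≈ -142.67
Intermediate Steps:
w(W) = 3
J(u, T) = 2*T
b(S, F) = 23 (b(S, F) = 7 + 4*4 = 7 + 16 = 23)
C(E, j) = E/3
-135 - C(b(2, 5), √((-3 + 1) + J(6, 0))) = -135 - 23/3 = -428/3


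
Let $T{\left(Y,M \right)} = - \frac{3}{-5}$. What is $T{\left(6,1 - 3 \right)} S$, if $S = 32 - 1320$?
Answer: $- \frac{3864}{5} \approx -772.8$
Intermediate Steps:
$S = -1288$ ($S = 32 - 1320 = -1288$)
$T{\left(Y,M \right)} = \frac{3}{5}$ ($T{\left(Y,M \right)} = \left(-3\right) \left(- \frac{1}{5}\right) = \frac{3}{5}$)
$T{\left(6,1 - 3 \right)} S = \frac{3}{5} \left(-1288\right) = - \frac{3864}{5}$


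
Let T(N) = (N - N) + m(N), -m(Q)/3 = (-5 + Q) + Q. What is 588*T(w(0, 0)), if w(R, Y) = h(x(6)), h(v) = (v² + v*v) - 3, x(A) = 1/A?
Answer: 19208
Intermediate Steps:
x(A) = 1/A
h(v) = -3 + 2*v² (h(v) = (v² + v²) - 3 = 2*v² - 3 = -3 + 2*v²)
w(R, Y) = -53/18 (w(R, Y) = -3 + 2*(1/6)² = -3 + 2*(⅙)² = -3 + 2*(1/36) = -3 + 1/18 = -53/18)
m(Q) = 15 - 6*Q (m(Q) = -3*((-5 + Q) + Q) = -3*(-5 + 2*Q) = 15 - 6*Q)
T(N) = 15 - 6*N (T(N) = (N - N) + (15 - 6*N) = 0 + (15 - 6*N) = 15 - 6*N)
588*T(w(0, 0)) = 588*(15 - 6*(-53/18)) = 588*(15 + 53/3) = 588*(98/3) = 19208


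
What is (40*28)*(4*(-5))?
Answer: -22400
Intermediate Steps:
(40*28)*(4*(-5)) = 1120*(-20) = -22400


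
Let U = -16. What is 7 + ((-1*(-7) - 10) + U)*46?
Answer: -867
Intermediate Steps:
7 + ((-1*(-7) - 10) + U)*46 = 7 + ((-1*(-7) - 10) - 16)*46 = 7 + ((7 - 10) - 16)*46 = 7 + (-3 - 16)*46 = 7 - 19*46 = 7 - 874 = -867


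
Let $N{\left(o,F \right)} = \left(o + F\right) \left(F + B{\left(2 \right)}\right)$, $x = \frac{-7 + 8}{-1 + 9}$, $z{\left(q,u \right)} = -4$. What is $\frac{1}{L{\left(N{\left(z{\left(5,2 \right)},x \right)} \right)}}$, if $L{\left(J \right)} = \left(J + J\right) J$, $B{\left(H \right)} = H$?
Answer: $\frac{2048}{277729} \approx 0.0073741$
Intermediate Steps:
$x = \frac{1}{8}$ ($x = 1 \cdot \frac{1}{8} = \frac{1}{8} \approx 0.125$)
$N{\left(o,F \right)} = \left(2 + F\right) \left(F + o\right)$ ($N{\left(o,F \right)} = \left(o + F\right) \left(F + 2\right) = \left(F + o\right) \left(2 + F\right) = \left(2 + F\right) \left(F + o\right)$)
$L{\left(J \right)} = 2 J^{2}$ ($L{\left(J \right)} = 2 J J = 2 J^{2}$)
$\frac{1}{L{\left(N{\left(z{\left(5,2 \right)},x \right)} \right)}} = \frac{1}{2 \left(\left(\frac{1}{8}\right)^{2} + 2 \cdot \frac{1}{8} + 2 \left(-4\right) + \frac{1}{8} \left(-4\right)\right)^{2}} = \frac{1}{2 \left(\frac{1}{64} + \frac{1}{4} - 8 - \frac{1}{2}\right)^{2}} = \frac{1}{2 \left(- \frac{527}{64}\right)^{2}} = \frac{1}{2 \cdot \frac{277729}{4096}} = \frac{1}{\frac{277729}{2048}} = \frac{2048}{277729}$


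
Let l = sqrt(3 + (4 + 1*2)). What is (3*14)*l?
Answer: 126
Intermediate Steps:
l = 3 (l = sqrt(3 + (4 + 2)) = sqrt(3 + 6) = sqrt(9) = 3)
(3*14)*l = (3*14)*3 = 42*3 = 126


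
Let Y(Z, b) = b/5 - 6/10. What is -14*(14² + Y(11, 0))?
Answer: -13678/5 ≈ -2735.6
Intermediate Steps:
Y(Z, b) = -⅗ + b/5 (Y(Z, b) = b*(⅕) - 6*⅒ = b/5 - ⅗ = -⅗ + b/5)
-14*(14² + Y(11, 0)) = -14*(14² + (-⅗ + (⅕)*0)) = -14*(196 + (-⅗ + 0)) = -14*(196 - ⅗) = -14*977/5 = -13678/5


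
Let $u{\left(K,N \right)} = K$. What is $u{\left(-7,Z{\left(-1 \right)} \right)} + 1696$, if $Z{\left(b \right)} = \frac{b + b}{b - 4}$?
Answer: $1689$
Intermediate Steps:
$Z{\left(b \right)} = \frac{2 b}{-4 + b}$
$u{\left(-7,Z{\left(-1 \right)} \right)} + 1696 = -7 + 1696 = 1689$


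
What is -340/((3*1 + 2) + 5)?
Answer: -34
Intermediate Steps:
-340/((3*1 + 2) + 5) = -340/((3 + 2) + 5) = -340/(5 + 5) = -340/10 = (1/10)*(-340) = -34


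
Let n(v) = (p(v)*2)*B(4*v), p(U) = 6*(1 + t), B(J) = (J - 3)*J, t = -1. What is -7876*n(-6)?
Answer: 0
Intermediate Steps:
B(J) = J*(-3 + J) (B(J) = (-3 + J)*J = J*(-3 + J))
p(U) = 0 (p(U) = 6*(1 - 1) = 6*0 = 0)
n(v) = 0 (n(v) = (0*2)*((4*v)*(-3 + 4*v)) = 0*(4*v*(-3 + 4*v)) = 0)
-7876*n(-6) = -7876*0 = 0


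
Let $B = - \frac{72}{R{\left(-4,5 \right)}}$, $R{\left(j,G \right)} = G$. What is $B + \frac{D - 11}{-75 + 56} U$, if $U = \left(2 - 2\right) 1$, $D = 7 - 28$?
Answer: $- \frac{72}{5} \approx -14.4$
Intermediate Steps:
$D = -21$ ($D = 7 - 28 = -21$)
$U = 0$ ($U = 0 \cdot 1 = 0$)
$B = - \frac{72}{5} \approx -14.4$
$B + \frac{D - 11}{-75 + 56} U = - \frac{72}{5} + \frac{-21 - 11}{-75 + 56} \cdot 0 = - \frac{72}{5} + - \frac{32}{-19} \cdot 0 = - \frac{72}{5} + \left(-32\right) \left(- \frac{1}{19}\right) 0 = - \frac{72}{5} + \frac{32}{19} \cdot 0 = - \frac{72}{5} + 0 = - \frac{72}{5}$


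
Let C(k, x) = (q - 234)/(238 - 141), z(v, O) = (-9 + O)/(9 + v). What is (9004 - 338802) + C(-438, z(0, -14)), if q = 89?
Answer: -31990551/97 ≈ -3.2980e+5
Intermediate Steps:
z(v, O) = (-9 + O)/(9 + v)
C(k, x) = -145/97 (C(k, x) = (89 - 234)/(238 - 141) = -145/97)
(9004 - 338802) + C(-438, z(0, -14)) = (9004 - 338802) - 145/97 = -329798 - 145/97 = -31990551/97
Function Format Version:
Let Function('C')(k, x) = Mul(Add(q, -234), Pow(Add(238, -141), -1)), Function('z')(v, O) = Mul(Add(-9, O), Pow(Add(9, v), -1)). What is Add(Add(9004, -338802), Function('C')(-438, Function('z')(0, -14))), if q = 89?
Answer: Rational(-31990551, 97) ≈ -3.2980e+5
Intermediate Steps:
Function('z')(v, O) = Mul(Pow(Add(9, v), -1), Add(-9, O))
Function('C')(k, x) = Rational(-145, 97) (Function('C')(k, x) = Mul(Add(89, -234), Pow(Add(238, -141), -1)) = Mul(-145, Pow(97, -1)) = Mul(-145, Rational(1, 97)) = Rational(-145, 97))
Add(Add(9004, -338802), Function('C')(-438, Function('z')(0, -14))) = Add(Add(9004, -338802), Rational(-145, 97)) = Add(-329798, Rational(-145, 97)) = Rational(-31990551, 97)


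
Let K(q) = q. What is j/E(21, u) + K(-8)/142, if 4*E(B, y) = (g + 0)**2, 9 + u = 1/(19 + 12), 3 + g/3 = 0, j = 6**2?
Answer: 1100/639 ≈ 1.7214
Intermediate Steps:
j = 36
g = -9 (g = -9 + 3*0 = -9 + 0 = -9)
u = -278/31 (u = -9 + 1/(19 + 12) = -9 + 1/31 = -278/31 ≈ -8.9677)
E(B, y) = 81/4 (E(B, y) = (-9 + 0)**2/4 = (1/4)*(-9)**2 = (1/4)*81 = 81/4)
j/E(21, u) + K(-8)/142 = 36/(81/4) - 8/142 = 36*(4/81) - 8*1/142 = 16/9 - 4/71 = 1100/639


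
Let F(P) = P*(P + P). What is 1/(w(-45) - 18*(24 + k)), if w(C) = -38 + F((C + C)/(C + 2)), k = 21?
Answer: -1849/1551752 ≈ -0.0011916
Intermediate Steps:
F(P) = 2*P**2 (F(P) = P*(2*P) = 2*P**2)
w(C) = -38 + 8*C**2/(2 + C)**2 (w(C) = -38 + 2*((C + C)/(C + 2))**2 = -38 + 2*((2*C)/(2 + C))**2 = -38 + 2*(2*C/(2 + C))**2 = -38 + 2*(4*C**2/(2 + C)**2) = -38 + 8*C**2/(2 + C)**2)
1/(w(-45) - 18*(24 + k)) = 1/((-38 + 8*(-45)**2/(2 - 45)**2) - 18*(24 + 21)) = 1/((-38 + 8*2025/(-43)**2) - 18*45) = 1/((-38 + 8*2025*(1/1849)) - 810) = 1/((-38 + 16200/1849) - 810) = 1/(-54062/1849 - 810) = 1/(-1551752/1849) = -1849/1551752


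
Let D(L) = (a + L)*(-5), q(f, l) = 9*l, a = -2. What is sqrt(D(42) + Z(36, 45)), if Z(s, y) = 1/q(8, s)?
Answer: I*sqrt(64799)/18 ≈ 14.142*I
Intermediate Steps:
D(L) = 10 - 5*L (D(L) = (-2 + L)*(-5) = 10 - 5*L)
Z(s, y) = 1/(9*s)
sqrt(D(42) + Z(36, 45)) = sqrt((10 - 5*42) + (1/9)/36) = sqrt((10 - 210) + (1/9)*(1/36)) = sqrt(-200 + 1/324) = sqrt(-64799/324) = I*sqrt(64799)/18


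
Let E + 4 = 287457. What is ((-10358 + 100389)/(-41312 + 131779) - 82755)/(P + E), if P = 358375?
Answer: -3743253277/29213060838 ≈ -0.12814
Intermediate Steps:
E = 287453 (E = -4 + 287457 = 287453)
((-10358 + 100389)/(-41312 + 131779) - 82755)/(P + E) = ((-10358 + 100389)/(-41312 + 131779) - 82755)/(358375 + 287453) = (90031/90467 - 82755)/645828 = (90031*(1/90467) - 82755)*(1/645828) = (90031/90467 - 82755)*(1/645828) = -7486506554/90467*1/645828 = -3743253277/29213060838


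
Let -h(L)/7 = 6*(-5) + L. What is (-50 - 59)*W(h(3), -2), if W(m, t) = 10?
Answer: -1090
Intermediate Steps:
h(L) = 210 - 7*L (h(L) = -7*(6*(-5) + L) = -7*(-30 + L) = 210 - 7*L)
(-50 - 59)*W(h(3), -2) = (-50 - 59)*10 = -109*10 = -1090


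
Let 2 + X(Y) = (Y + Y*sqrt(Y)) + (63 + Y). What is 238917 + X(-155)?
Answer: 238668 - 155*I*sqrt(155) ≈ 2.3867e+5 - 1929.7*I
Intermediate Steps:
X(Y) = 61 + Y**(3/2) + 2*Y (X(Y) = -2 + ((Y + Y*sqrt(Y)) + (63 + Y)) = -2 + ((Y + Y**(3/2)) + (63 + Y)) = -2 + (63 + Y**(3/2) + 2*Y) = 61 + Y**(3/2) + 2*Y)
238917 + X(-155) = 238917 + (61 + (-155)**(3/2) + 2*(-155)) = 238917 + (61 - 155*I*sqrt(155) - 310) = 238917 + (-249 - 155*I*sqrt(155)) = 238668 - 155*I*sqrt(155)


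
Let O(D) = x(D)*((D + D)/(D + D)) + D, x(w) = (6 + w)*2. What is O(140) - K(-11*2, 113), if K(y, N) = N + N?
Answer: 206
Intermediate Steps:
x(w) = 12 + 2*w
K(y, N) = 2*N
O(D) = 12 + 3*D (O(D) = (12 + 2*D)*((D + D)/(D + D)) + D = (12 + 2*D)*((2*D)/((2*D))) + D = (12 + 2*D)*((2*D)*(1/(2*D))) + D = (12 + 2*D)*1 + D = (12 + 2*D) + D = 12 + 3*D)
O(140) - K(-11*2, 113) = (12 + 3*140) - 2*113 = (12 + 420) - 1*226 = 432 - 226 = 206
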